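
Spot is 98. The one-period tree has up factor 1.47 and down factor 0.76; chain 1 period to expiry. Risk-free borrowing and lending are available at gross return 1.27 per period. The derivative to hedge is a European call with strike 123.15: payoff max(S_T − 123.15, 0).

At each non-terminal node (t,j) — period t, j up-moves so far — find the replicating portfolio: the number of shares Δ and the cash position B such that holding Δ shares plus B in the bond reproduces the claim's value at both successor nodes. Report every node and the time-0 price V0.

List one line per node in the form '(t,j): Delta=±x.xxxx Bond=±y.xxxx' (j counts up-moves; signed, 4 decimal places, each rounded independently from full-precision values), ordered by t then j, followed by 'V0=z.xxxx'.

No-arbitrage ⇒ martingale measure with p* = (R−d)/(u−d) = 0.7183.
Payoff layer (t=1): V(1,0)=0.0000, V(1,1)=20.9100
Node (0,0) S=98.0000: V=(p*·20.9100+(1−p*)·0.0000)/1.27=11.8267; Δ=(20.9100−0.0000)/(144.0600−74.4800)=0.3005; B=V−Δ·S=-17.6240
Self-financing check: at every node Δ·S+B equals the discounted successor values.

(0,0): Delta=0.3005 Bond=-17.6240
V0=11.8267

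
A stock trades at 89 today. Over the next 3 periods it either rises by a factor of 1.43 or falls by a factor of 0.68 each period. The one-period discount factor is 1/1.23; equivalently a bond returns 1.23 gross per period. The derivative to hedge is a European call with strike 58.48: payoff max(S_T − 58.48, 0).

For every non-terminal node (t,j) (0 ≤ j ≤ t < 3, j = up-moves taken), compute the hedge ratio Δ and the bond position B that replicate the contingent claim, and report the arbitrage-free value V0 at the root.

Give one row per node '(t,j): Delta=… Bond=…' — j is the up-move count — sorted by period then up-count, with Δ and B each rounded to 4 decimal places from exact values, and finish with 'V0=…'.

(0,0): Delta=0.9785 Bond=-29.2043
(1,0): Delta=0.8543 Bond=-28.4055
(1,1): Delta=1.0000 Bond=-38.6542
(2,0): Delta=0.0120 Bond=-0.2725
(2,1): Delta=1.0000 Bond=-47.5447
(2,2): Delta=1.0000 Bond=-47.5447
V0=57.8846

The replicating-portfolio and risk-neutral prices coincide; use p* = (1.23−0.68)/(1.43−0.68) = 0.7333 for the latter.
Terminal payoffs: V(3,0)=0.0000, V(3,1)=0.3696, V(3,2)=65.2773, V(3,3)=201.7744
Node (2,0) S=41.1536: V=(p*·0.3696+(1−p*)·0.0000)/1.23=0.2204; Δ=(0.3696−0.0000)/(58.8496−27.9844)=0.0120; B=V−Δ·S=-0.2725
Node (2,1) S=86.5436: V=(p*·65.2773+(1−p*)·0.3696)/1.23=38.9989; Δ=(65.2773−0.3696)/(123.7573−58.8496)=1.0000; B=V−Δ·S=-47.5447
Node (2,2) S=181.9961: V=(p*·201.7744+(1−p*)·65.2773)/1.23=134.4514; Δ=(201.7744−65.2773)/(260.2544−123.7573)=1.0000; B=V−Δ·S=-47.5447
Node (1,0) S=60.5200: V=(p*·38.9989+(1−p*)·0.2204)/1.23=23.2991; Δ=(38.9989−0.2204)/(86.5436−41.1536)=0.8543; B=V−Δ·S=-28.4055
Node (1,1) S=127.2700: V=(p*·134.4514+(1−p*)·38.9989)/1.23=88.6158; Δ=(134.4514−38.9989)/(181.9961−86.5436)=1.0000; B=V−Δ·S=-38.6542
Node (0,0) S=89.0000: V=(p*·88.6158+(1−p*)·23.2991)/1.23=57.8846; Δ=(88.6158−23.2991)/(127.2700−60.5200)=0.9785; B=V−Δ·S=-29.2043
Each (Δ,B) replicates both successor values, so the strategy is self-financing and V0 is arbitrage-free.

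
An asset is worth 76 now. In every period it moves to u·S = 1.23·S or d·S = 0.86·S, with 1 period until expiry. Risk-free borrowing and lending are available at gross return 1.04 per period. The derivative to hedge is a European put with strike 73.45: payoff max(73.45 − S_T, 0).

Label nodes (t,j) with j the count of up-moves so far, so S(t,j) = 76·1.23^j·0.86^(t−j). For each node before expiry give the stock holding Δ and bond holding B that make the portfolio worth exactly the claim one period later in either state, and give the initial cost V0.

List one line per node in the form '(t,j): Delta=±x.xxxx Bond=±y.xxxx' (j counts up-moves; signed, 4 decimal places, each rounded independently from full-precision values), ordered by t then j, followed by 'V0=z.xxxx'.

No-arbitrage ⇒ martingale measure with p* = (R−d)/(u−d) = 0.4865.
Terminal payoffs: V(1,0)=8.0900, V(1,1)=0.0000
Node (0,0) S=76.0000: V=(p*·0.0000+(1−p*)·8.0900)/1.04=3.9945; Δ=(0.0000−8.0900)/(93.4800−65.3600)=-0.2877; B=V−Δ·S=25.8594
Each (Δ,B) replicates both successor values, so the strategy is self-financing and V0 is arbitrage-free.

(0,0): Delta=-0.2877 Bond=25.8594
V0=3.9945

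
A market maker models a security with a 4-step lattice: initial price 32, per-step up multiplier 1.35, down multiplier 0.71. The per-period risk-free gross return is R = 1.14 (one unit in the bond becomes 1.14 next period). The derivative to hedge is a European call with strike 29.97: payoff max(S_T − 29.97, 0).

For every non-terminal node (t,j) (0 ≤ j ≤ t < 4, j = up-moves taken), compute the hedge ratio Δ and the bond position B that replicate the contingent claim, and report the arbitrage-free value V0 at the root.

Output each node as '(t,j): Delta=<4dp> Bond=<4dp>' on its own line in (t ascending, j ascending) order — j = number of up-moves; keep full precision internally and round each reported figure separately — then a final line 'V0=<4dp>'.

(0,0): Delta=0.8834 Bond=-12.9501
(1,0): Delta=0.6194 Bond=-8.7647
(1,1): Delta=0.9512 Bond=-17.6925
(2,0): Delta=0.0000 Bond=0.0000
(2,1): Delta=0.7785 Bond=-14.8715
(2,2): Delta=0.9956 Bond=-22.7569
(3,0): Delta=0.0000 Bond=0.0000
(3,1): Delta=0.0000 Bond=0.0000
(3,2): Delta=0.9785 Bond=-25.2331
(3,3): Delta=1.0000 Bond=-26.2895
V0=15.3194

The replicating-portfolio and risk-neutral prices coincide; use p* = (1.14−0.71)/(1.35−0.71) = 0.6719 for the latter.
At expiry t=4: V(4,0)=0.0000, V(4,1)=0.0000, V(4,2)=0.0000, V(4,3)=25.9297, V(4,4)=76.3182
  t=3,j=0: stock 11.4532 → up 15.4618 (V=0.0000), down 8.1317 (V=0.0000). Price 0.0000; hedge Δ=0.0000, bond B=0.0000.
  t=3,j=1: stock 21.7771 → up 29.3991 (V=0.0000), down 15.4618 (V=0.0000). Price 0.0000; hedge Δ=0.0000, bond B=0.0000.
  t=3,j=2: stock 41.4072 → up 55.8997 (V=25.9297), down 29.3991 (V=0.0000). Price 15.2820; hedge Δ=0.9785, bond B=-25.2331.
  t=3,j=3: stock 78.7320 → up 106.2882 (V=76.3182), down 55.8997 (V=25.9297). Price 52.4425; hedge Δ=1.0000, bond B=-26.2895.
  t=2,j=0: stock 16.1312 → up 21.7771 (V=0.0000), down 11.4532 (V=0.0000). Price 0.0000; hedge Δ=0.0000, bond B=0.0000.
  t=2,j=1: stock 30.6720 → up 41.4072 (V=15.2820), down 21.7771 (V=0.0000). Price 9.0067; hedge Δ=0.7785, bond B=-14.8715.
  t=2,j=2: stock 58.3200 → up 78.7320 (V=52.4425), down 41.4072 (V=15.2820). Price 35.3064; hedge Δ=0.9956, bond B=-22.7569.
  t=1,j=0: stock 22.7200 → up 30.6720 (V=9.0067), down 16.1312 (V=0.0000). Price 5.3082; hedge Δ=0.6194, bond B=-8.7647.
  t=1,j=1: stock 43.2000 → up 58.3200 (V=35.3064), down 30.6720 (V=9.0067). Price 23.4007; hedge Δ=0.9512, bond B=-17.6925.
  t=0,j=0: stock 32.0000 → up 43.2000 (V=23.4007), down 22.7200 (V=5.3082). Price 15.3194; hedge Δ=0.8834, bond B=-12.9501.
Check: Δ(0,0)·S0 + B(0,0) = 15.3194 = V0.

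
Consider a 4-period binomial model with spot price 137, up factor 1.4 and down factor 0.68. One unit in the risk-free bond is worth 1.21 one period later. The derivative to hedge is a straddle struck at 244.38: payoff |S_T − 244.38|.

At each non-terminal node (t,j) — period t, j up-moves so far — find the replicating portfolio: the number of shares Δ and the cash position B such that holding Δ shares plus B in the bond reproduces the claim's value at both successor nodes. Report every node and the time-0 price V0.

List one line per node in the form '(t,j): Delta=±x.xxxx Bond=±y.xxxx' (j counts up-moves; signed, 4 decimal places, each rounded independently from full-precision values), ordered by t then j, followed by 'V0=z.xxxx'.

Since d<R<u, set p* = (R−d)/(u−d) = 0.7361; price each node as the discounted p*-expectation of its children.
Terminal values V(4,·): V(4,0)=215.0875, V(4,1)=184.0719, V(4,2)=120.2164, V(4,3)=11.2510, V(4,4)=281.9192
Node (3,0) S=43.0772: V=(p*·184.0719+(1−p*)·215.0875)/1.21=158.8898; Δ=(184.0719−215.0875)/(60.3081−29.2925)=-1.0000; B=V−Δ·S=201.9669
Node (3,1) S=88.6883: V=(p*·120.2164+(1−p*)·184.0719)/1.21=113.2786; Δ=(120.2164−184.0719)/(124.1636−60.3081)=-1.0000; B=V−Δ·S=201.9669
Node (3,2) S=182.5936: V=(p*·11.2510+(1−p*)·120.2164)/1.21=33.0626; Δ=(11.2510−120.2164)/(255.6310−124.1636)=-0.8288; B=V−Δ·S=184.4033
Node (3,3) S=375.9280: V=(p*·281.9192+(1−p*)·11.2510)/1.21=173.9611; Δ=(281.9192−11.2510)/(526.2992−255.6310)=1.0000; B=V−Δ·S=-201.9669
Node (2,0) S=63.3488: V=(p*·113.2786+(1−p*)·158.8898)/1.21=103.5660; Δ=(113.2786−158.8898)/(88.6883−43.0772)=-1.0000; B=V−Δ·S=166.9148
Node (2,1) S=130.4240: V=(p*·33.0626+(1−p*)·113.2786)/1.21=44.8188; Δ=(33.0626−113.2786)/(182.5936−88.6883)=-0.8542; B=V−Δ·S=156.2299
Node (2,2) S=268.5200: V=(p*·173.9611+(1−p*)·33.0626)/1.21=113.0409; Δ=(173.9611−33.0626)/(375.9280−182.5936)=0.7288; B=V−Δ·S=-82.6513
Node (1,0) S=93.1600: V=(p*·44.8188+(1−p*)·103.5660)/1.21=49.8525; Δ=(44.8188−103.5660)/(130.4240−63.3488)=-0.8758; B=V−Δ·S=131.4459
Node (1,1) S=191.8000: V=(p*·113.0409+(1−p*)·44.8188)/1.21=78.5437; Δ=(113.0409−44.8188)/(268.5200−130.4240)=0.4940; B=V−Δ·S=-16.2093
Node (0,0) S=137.0000: V=(p*·78.5437+(1−p*)·49.8525)/1.21=58.6549; Δ=(78.5437−49.8525)/(191.8000−93.1600)=0.2909; B=V−Δ·S=18.8060
Self-financing check: at every node Δ·S+B equals the discounted successor values.

(0,0): Delta=0.2909 Bond=18.8060
(1,0): Delta=-0.8758 Bond=131.4459
(1,1): Delta=0.4940 Bond=-16.2093
(2,0): Delta=-1.0000 Bond=166.9148
(2,1): Delta=-0.8542 Bond=156.2299
(2,2): Delta=0.7288 Bond=-82.6513
(3,0): Delta=-1.0000 Bond=201.9669
(3,1): Delta=-1.0000 Bond=201.9669
(3,2): Delta=-0.8288 Bond=184.4033
(3,3): Delta=1.0000 Bond=-201.9669
V0=58.6549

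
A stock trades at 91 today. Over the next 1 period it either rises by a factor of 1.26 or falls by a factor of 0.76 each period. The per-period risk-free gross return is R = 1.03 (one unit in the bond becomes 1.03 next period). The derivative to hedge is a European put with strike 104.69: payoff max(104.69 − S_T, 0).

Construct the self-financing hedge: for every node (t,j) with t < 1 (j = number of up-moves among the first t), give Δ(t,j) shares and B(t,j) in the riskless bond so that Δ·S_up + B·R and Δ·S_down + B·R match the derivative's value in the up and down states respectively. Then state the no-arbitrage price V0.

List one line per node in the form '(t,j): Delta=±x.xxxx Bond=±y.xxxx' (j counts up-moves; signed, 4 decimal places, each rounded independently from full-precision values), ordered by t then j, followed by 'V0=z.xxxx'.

(0,0): Delta=-0.7809 Bond=86.9278
V0=15.8678

Since d<R<u, set p* = (R−d)/(u−d) = 0.5400; price each node as the discounted p*-expectation of its children.
Payoff layer (t=1): V(1,0)=35.5300, V(1,1)=0.0000
(0,0): S=91.0000. Δ = (V_up−V_dn)/(S_up−S_dn) = (0.0000−35.5300)/(114.6600−69.1600) = -0.7809. V = [p*·0.0000 + (1−p*)·35.5300]/1.03 = 15.8678. B = V − Δ·S = 86.9278.
Root portfolio cost Δ·91+B reproduces V0=15.8678.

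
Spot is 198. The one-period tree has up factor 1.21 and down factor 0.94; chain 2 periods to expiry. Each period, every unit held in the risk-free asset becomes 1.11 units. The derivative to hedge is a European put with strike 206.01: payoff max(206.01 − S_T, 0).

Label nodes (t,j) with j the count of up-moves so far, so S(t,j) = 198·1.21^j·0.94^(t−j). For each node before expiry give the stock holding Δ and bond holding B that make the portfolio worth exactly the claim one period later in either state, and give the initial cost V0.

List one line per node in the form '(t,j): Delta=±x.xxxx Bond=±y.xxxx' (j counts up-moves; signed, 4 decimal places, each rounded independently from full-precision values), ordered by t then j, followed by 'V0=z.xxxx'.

Under the risk-neutral measure, an up-move has probability p* = (R−d)/(u−d) = 0.6296 and values discount at R = 1.11.
Payoff layer (t=2): V(2,0)=31.0572, V(2,1)=0.0000, V(2,2)=0.0000
  t=1,j=0: stock 186.1200 → up 225.2052 (V=0.0000), down 174.9528 (V=31.0572). Price 10.3628; hedge Δ=-0.6180, bond B=125.3894.
  t=1,j=1: stock 239.5800 → up 289.8918 (V=0.0000), down 225.2052 (V=0.0000). Price 0.0000; hedge Δ=0.0000, bond B=0.0000.
  t=0,j=0: stock 198.0000 → up 239.5800 (V=0.0000), down 186.1200 (V=10.3628). Price 3.4577; hedge Δ=-0.1938, bond B=41.8383.
The time-0 hedge costs 3.4577, which is the no-arbitrage price.

(0,0): Delta=-0.1938 Bond=41.8383
(1,0): Delta=-0.6180 Bond=125.3894
(1,1): Delta=0.0000 Bond=0.0000
V0=3.4577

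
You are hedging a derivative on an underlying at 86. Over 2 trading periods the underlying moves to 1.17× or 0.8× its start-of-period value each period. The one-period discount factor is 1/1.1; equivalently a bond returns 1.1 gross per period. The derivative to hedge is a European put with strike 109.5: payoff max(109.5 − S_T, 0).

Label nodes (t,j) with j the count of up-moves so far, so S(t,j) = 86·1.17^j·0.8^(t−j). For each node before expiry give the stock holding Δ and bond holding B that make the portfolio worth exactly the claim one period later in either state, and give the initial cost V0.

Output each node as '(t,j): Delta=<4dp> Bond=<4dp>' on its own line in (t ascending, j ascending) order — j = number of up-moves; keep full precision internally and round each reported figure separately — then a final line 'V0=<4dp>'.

Under the risk-neutral measure, an up-move has probability p* = (R−d)/(u−d) = 0.8108 and values discount at R = 1.1.
At expiry t=2: V(2,0)=54.4600, V(2,1)=29.0040, V(2,2)=0.0000
  t=1,j=0: stock 68.8000 → up 80.4960 (V=29.0040), down 55.0400 (V=54.4600). Price 30.7455; hedge Δ=-1.0000, bond B=99.5455.
  t=1,j=1: stock 100.6200 → up 117.7254 (V=0.0000), down 80.4960 (V=29.0040). Price 4.9884; hedge Δ=-0.7791, bond B=83.3776.
  t=0,j=0: stock 86.0000 → up 100.6200 (V=4.9884), down 68.8000 (V=30.7455). Price 8.9649; hedge Δ=-0.8095, bond B=78.5785.
The time-0 hedge costs 8.9649, which is the no-arbitrage price.

(0,0): Delta=-0.8095 Bond=78.5785
(1,0): Delta=-1.0000 Bond=99.5455
(1,1): Delta=-0.7791 Bond=83.3776
V0=8.9649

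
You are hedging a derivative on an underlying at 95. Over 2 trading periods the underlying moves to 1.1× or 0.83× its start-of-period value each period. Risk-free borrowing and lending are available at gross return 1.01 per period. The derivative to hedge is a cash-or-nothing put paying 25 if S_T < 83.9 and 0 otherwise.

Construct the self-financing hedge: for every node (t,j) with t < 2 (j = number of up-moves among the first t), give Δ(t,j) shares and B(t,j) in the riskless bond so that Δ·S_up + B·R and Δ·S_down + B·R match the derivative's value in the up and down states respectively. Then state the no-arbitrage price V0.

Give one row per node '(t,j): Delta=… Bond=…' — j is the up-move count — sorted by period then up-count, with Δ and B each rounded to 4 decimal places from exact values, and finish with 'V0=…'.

(0,0): Delta=-0.3217 Bond=33.2817
(1,0): Delta=-1.1743 Bond=100.8434
(1,1): Delta=0.0000 Bond=0.0000
V0=2.7230

No-arbitrage ⇒ martingale measure with p* = (R−d)/(u−d) = 0.6667.
Terminal payoffs: V(2,0)=25.0000, V(2,1)=0.0000, V(2,2)=0.0000
  t=1,j=0: stock 78.8500 → up 86.7350 (V=0.0000), down 65.4455 (V=25.0000). Price 8.2508; hedge Δ=-1.1743, bond B=100.8434.
  t=1,j=1: stock 104.5000 → up 114.9500 (V=0.0000), down 86.7350 (V=0.0000). Price 0.0000; hedge Δ=0.0000, bond B=0.0000.
  t=0,j=0: stock 95.0000 → up 104.5000 (V=0.0000), down 78.8500 (V=8.2508). Price 2.7230; hedge Δ=-0.3217, bond B=33.2817.
Each (Δ,B) replicates both successor values, so the strategy is self-financing and V0 is arbitrage-free.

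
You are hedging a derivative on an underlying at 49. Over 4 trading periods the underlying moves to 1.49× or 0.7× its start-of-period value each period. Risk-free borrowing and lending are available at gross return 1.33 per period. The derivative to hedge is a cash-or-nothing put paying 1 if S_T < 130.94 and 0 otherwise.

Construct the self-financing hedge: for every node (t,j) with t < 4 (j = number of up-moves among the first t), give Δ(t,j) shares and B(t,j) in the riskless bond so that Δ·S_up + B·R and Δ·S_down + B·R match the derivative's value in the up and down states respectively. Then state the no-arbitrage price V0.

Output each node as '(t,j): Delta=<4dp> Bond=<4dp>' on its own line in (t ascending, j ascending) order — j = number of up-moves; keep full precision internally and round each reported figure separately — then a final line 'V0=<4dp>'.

Under the risk-neutral measure, an up-move has probability p* = (R−d)/(u−d) = 0.7975 and values discount at R = 1.33.
Terminal values V(4,·): V(4,0)=1.0000, V(4,1)=1.0000, V(4,2)=1.0000, V(4,3)=1.0000, V(4,4)=0.0000
(3,0): S=16.8070. Δ = (V_up−V_dn)/(S_up−S_dn) = (1.0000−1.0000)/(25.0424−11.7649) = 0.0000. V = [p*·1.0000 + (1−p*)·1.0000]/1.33 = 0.7519. B = V − Δ·S = 0.7519.
(3,1): S=35.7749. Δ = (V_up−V_dn)/(S_up−S_dn) = (1.0000−1.0000)/(53.3046−25.0424) = 0.0000. V = [p*·1.0000 + (1−p*)·1.0000]/1.33 = 0.7519. B = V − Δ·S = 0.7519.
(3,2): S=76.1494. Δ = (V_up−V_dn)/(S_up−S_dn) = (1.0000−1.0000)/(113.4627−53.3046) = 0.0000. V = [p*·1.0000 + (1−p*)·1.0000]/1.33 = 0.7519. B = V − Δ·S = 0.7519.
(3,3): S=162.0895. Δ = (V_up−V_dn)/(S_up−S_dn) = (0.0000−1.0000)/(241.5134−113.4627) = -0.0078. V = [p*·0.0000 + (1−p*)·1.0000]/1.33 = 0.1523. B = V − Δ·S = 1.4181.
(2,0): S=24.0100. Δ = (V_up−V_dn)/(S_up−S_dn) = (0.7519−0.7519)/(35.7749−16.8070) = 0.0000. V = [p*·0.7519 + (1−p*)·0.7519]/1.33 = 0.5653. B = V − Δ·S = 0.5653.
(2,1): S=51.1070. Δ = (V_up−V_dn)/(S_up−S_dn) = (0.7519−0.7519)/(76.1494−35.7749) = 0.0000. V = [p*·0.7519 + (1−p*)·0.7519]/1.33 = 0.5653. B = V − Δ·S = 0.5653.
(2,2): S=108.7849. Δ = (V_up−V_dn)/(S_up−S_dn) = (0.1523−0.7519)/(162.0895−76.1494) = -0.0070. V = [p*·0.1523 + (1−p*)·0.7519]/1.33 = 0.2058. B = V − Δ·S = 0.9648.
(1,0): S=34.3000. Δ = (V_up−V_dn)/(S_up−S_dn) = (0.5653−0.5653)/(51.1070−24.0100) = 0.0000. V = [p*·0.5653 + (1−p*)·0.5653]/1.33 = 0.4251. B = V − Δ·S = 0.4251.
(1,1): S=73.0100. Δ = (V_up−V_dn)/(S_up−S_dn) = (0.2058−0.5653)/(108.7849−51.1070) = -0.0062. V = [p*·0.2058 + (1−p*)·0.5653]/1.33 = 0.2095. B = V − Δ·S = 0.6646.
(0,0): S=49.0000. Δ = (V_up−V_dn)/(S_up−S_dn) = (0.2095−0.4251)/(73.0100−34.3000) = -0.0056. V = [p*·0.2095 + (1−p*)·0.4251]/1.33 = 0.1903. B = V − Δ·S = 0.4632.
Check: Δ(0,0)·S0 + B(0,0) = 0.1903 = V0.

(0,0): Delta=-0.0056 Bond=0.4632
(1,0): Delta=0.0000 Bond=0.4251
(1,1): Delta=-0.0062 Bond=0.6646
(2,0): Delta=0.0000 Bond=0.5653
(2,1): Delta=0.0000 Bond=0.5653
(2,2): Delta=-0.0070 Bond=0.9648
(3,0): Delta=0.0000 Bond=0.7519
(3,1): Delta=0.0000 Bond=0.7519
(3,2): Delta=0.0000 Bond=0.7519
(3,3): Delta=-0.0078 Bond=1.4181
V0=0.1903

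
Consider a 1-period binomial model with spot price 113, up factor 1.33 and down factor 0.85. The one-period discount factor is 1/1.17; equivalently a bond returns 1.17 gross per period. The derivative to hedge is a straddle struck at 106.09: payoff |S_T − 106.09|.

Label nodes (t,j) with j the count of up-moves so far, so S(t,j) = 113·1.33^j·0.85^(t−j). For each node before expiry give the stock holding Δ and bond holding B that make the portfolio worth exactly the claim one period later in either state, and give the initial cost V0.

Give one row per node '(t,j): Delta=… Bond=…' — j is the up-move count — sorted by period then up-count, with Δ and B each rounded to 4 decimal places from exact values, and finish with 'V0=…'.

No-arbitrage ⇒ martingale measure with p* = (R−d)/(u−d) = 0.6667.
Payoff layer (t=1): V(1,0)=10.0400, V(1,1)=44.2000
  t=0,j=0: stock 113.0000 → up 150.2900 (V=44.2000), down 96.0500 (V=10.0400). Price 28.0456; hedge Δ=0.6298, bond B=-43.1211.
The time-0 hedge costs 28.0456, which is the no-arbitrage price.

(0,0): Delta=0.6298 Bond=-43.1211
V0=28.0456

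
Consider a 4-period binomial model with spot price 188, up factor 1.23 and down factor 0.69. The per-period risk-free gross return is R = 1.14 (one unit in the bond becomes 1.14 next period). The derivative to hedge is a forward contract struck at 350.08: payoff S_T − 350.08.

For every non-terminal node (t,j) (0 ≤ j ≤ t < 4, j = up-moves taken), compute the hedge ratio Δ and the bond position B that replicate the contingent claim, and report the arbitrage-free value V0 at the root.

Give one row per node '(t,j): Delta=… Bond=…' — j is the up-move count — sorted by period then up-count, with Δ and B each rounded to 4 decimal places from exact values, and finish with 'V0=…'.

(0,0): Delta=1.0000 Bond=-207.2755
(1,0): Delta=1.0000 Bond=-236.2940
(1,1): Delta=1.0000 Bond=-236.2940
(2,0): Delta=1.0000 Bond=-269.3752
(2,1): Delta=1.0000 Bond=-269.3752
(2,2): Delta=1.0000 Bond=-269.3752
(3,0): Delta=1.0000 Bond=-307.0877
(3,1): Delta=1.0000 Bond=-307.0877
(3,2): Delta=1.0000 Bond=-307.0877
(3,3): Delta=1.0000 Bond=-307.0877
V0=-19.2755

Under the risk-neutral measure, an up-move has probability p* = (R−d)/(u−d) = 0.8333 and values discount at R = 1.14.
Terminal values V(4,·): V(4,0)=-307.4658, V(4,1)=-274.1156, V(4,2)=-214.6652, V(4,3)=-108.6883, V(4,4)=80.2269
(3,0): S=61.7597. Δ = (V_up−V_dn)/(S_up−S_dn) = (-274.1156−-307.4658)/(75.9644−42.6142) = 1.0000. V = [p*·-274.1156 + (1−p*)·-307.4658]/1.14 = -245.3280. B = V − Δ·S = -307.0877.
(3,1): S=110.0934. Δ = (V_up−V_dn)/(S_up−S_dn) = (-214.6652−-274.1156)/(135.4148−75.9644) = 1.0000. V = [p*·-214.6652 + (1−p*)·-274.1156]/1.14 = -196.9944. B = V − Δ·S = -307.0877.
(3,2): S=196.2534. Δ = (V_up−V_dn)/(S_up−S_dn) = (-108.6883−-214.6652)/(241.3917−135.4148) = 1.0000. V = [p*·-108.6883 + (1−p*)·-214.6652]/1.14 = -110.8343. B = V − Δ·S = -307.0877.
(3,3): S=349.8430. Δ = (V_up−V_dn)/(S_up−S_dn) = (80.2269−-108.6883)/(430.3069−241.3917) = 1.0000. V = [p*·80.2269 + (1−p*)·-108.6883]/1.14 = 42.7553. B = V − Δ·S = -307.0877.
(2,0): S=89.5068. Δ = (V_up−V_dn)/(S_up−S_dn) = (-196.9944−-245.3280)/(110.0934−61.7597) = 1.0000. V = [p*·-196.9944 + (1−p*)·-245.3280]/1.14 = -179.8684. B = V − Δ·S = -269.3752.
(2,1): S=159.5556. Δ = (V_up−V_dn)/(S_up−S_dn) = (-110.8343−-196.9944)/(196.2534−110.0934) = 1.0000. V = [p*·-110.8343 + (1−p*)·-196.9944]/1.14 = -109.8196. B = V − Δ·S = -269.3752.
(2,2): S=284.4252. Δ = (V_up−V_dn)/(S_up−S_dn) = (42.7553−-110.8343)/(349.8430−196.2534) = 1.0000. V = [p*·42.7553 + (1−p*)·-110.8343]/1.14 = 15.0500. B = V − Δ·S = -269.3752.
(1,0): S=129.7200. Δ = (V_up−V_dn)/(S_up−S_dn) = (-109.8196−-179.8684)/(159.5556−89.5068) = 1.0000. V = [p*·-109.8196 + (1−p*)·-179.8684]/1.14 = -106.5740. B = V − Δ·S = -236.2940.
(1,1): S=231.2400. Δ = (V_up−V_dn)/(S_up−S_dn) = (15.0500−-109.8196)/(284.4252−159.5556) = 1.0000. V = [p*·15.0500 + (1−p*)·-109.8196]/1.14 = -5.0540. B = V − Δ·S = -236.2940.
(0,0): S=188.0000. Δ = (V_up−V_dn)/(S_up−S_dn) = (-5.0540−-106.5740)/(231.2400−129.7200) = 1.0000. V = [p*·-5.0540 + (1−p*)·-106.5740]/1.14 = -19.2755. B = V − Δ·S = -207.2755.
Each (Δ,B) replicates both successor values, so the strategy is self-financing and V0 is arbitrage-free.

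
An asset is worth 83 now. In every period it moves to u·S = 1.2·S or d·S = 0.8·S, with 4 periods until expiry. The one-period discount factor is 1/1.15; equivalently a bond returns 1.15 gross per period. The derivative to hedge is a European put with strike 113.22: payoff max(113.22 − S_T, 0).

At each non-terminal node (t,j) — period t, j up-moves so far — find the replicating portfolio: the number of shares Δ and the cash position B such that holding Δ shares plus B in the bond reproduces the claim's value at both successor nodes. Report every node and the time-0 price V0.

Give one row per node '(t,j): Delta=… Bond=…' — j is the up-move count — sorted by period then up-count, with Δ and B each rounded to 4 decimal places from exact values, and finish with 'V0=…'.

(0,0): Delta=-0.2302 Bond=20.8685
(1,0): Delta=-0.9669 Bond=72.9144
(1,1): Delta=-0.1600 Bond=17.0108
(2,0): Delta=-1.0000 Bond=85.6106
(2,1): Delta=-0.9637 Bond=83.6003
(2,2): Delta=-0.0835 Bond=10.4141
(3,0): Delta=-1.0000 Bond=98.4522
(3,1): Delta=-1.0000 Bond=98.4522
(3,2): Delta=-0.9603 Bond=95.8101
(3,3): Delta=0.0000 Bond=0.0000
V0=1.7615

Under the risk-neutral measure, an up-move has probability p* = (R−d)/(u−d) = 0.8750 and values discount at R = 1.15.
Terminal values V(4,·): V(4,0)=79.2232, V(4,1)=62.2248, V(4,2)=36.7272, V(4,3)=0.0000, V(4,4)=0.0000
  t=3,j=0: stock 42.4960 → up 50.9952 (V=62.2248), down 33.9968 (V=79.2232). Price 55.9562; hedge Δ=-1.0000, bond B=98.4522.
  t=3,j=1: stock 63.7440 → up 76.4928 (V=36.7272), down 50.9952 (V=62.2248). Price 34.7082; hedge Δ=-1.0000, bond B=98.4522.
  t=3,j=2: stock 95.6160 → up 114.7392 (V=0.0000), down 76.4928 (V=36.7272). Price 3.9921; hedge Δ=-0.9603, bond B=95.8101.
  t=3,j=3: stock 143.4240 → up 172.1088 (V=0.0000), down 114.7392 (V=0.0000). Price 0.0000; hedge Δ=0.0000, bond B=0.0000.
  t=2,j=0: stock 53.1200 → up 63.7440 (V=34.7082), down 42.4960 (V=55.9562). Price 32.4906; hedge Δ=-1.0000, bond B=85.6106.
  t=2,j=1: stock 79.6800 → up 95.6160 (V=3.9921), down 63.7440 (V=34.7082). Price 6.8101; hedge Δ=-0.9637, bond B=83.6003.
  t=2,j=2: stock 119.5200 → up 143.4240 (V=0.0000), down 95.6160 (V=3.9921). Price 0.4339; hedge Δ=-0.0835, bond B=10.4141.
  t=1,j=0: stock 66.4000 → up 79.6800 (V=6.8101), down 53.1200 (V=32.4906). Price 8.7132; hedge Δ=-0.9669, bond B=72.9144.
  t=1,j=1: stock 99.6000 → up 119.5200 (V=0.4339), down 79.6800 (V=6.8101). Price 1.0704; hedge Δ=-0.1600, bond B=17.0108.
  t=0,j=0: stock 83.0000 → up 99.6000 (V=1.0704), down 66.4000 (V=8.7132). Price 1.7615; hedge Δ=-0.2302, bond B=20.8685.
Root portfolio cost Δ·83+B reproduces V0=1.7615.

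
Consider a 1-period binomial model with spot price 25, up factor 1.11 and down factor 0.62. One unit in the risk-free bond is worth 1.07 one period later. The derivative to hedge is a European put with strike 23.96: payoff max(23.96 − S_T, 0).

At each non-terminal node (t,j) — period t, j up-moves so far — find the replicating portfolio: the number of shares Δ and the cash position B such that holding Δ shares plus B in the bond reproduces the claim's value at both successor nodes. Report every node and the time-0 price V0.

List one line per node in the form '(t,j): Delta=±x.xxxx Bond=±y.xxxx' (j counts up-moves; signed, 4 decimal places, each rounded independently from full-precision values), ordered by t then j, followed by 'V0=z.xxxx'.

(0,0): Delta=-0.6906 Bond=17.9107
V0=0.6454

No-arbitrage ⇒ martingale measure with p* = (R−d)/(u−d) = 0.9184.
Terminal values V(1,·): V(1,0)=8.4600, V(1,1)=0.0000
Node (0,0) S=25.0000: V=(p*·0.0000+(1−p*)·8.4600)/1.07=0.6454; Δ=(0.0000−8.4600)/(27.7500−15.5000)=-0.6906; B=V−Δ·S=17.9107
Self-financing check: at every node Δ·S+B equals the discounted successor values.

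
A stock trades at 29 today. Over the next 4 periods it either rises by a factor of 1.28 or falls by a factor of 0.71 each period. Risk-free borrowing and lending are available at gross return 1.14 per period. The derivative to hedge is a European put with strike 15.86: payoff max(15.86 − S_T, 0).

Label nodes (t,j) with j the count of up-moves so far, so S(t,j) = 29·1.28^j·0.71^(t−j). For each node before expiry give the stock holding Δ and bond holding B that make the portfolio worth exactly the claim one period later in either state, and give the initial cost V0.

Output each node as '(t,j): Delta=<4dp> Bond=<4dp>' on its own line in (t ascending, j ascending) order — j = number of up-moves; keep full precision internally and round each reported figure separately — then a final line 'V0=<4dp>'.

No-arbitrage ⇒ martingale measure with p* = (R−d)/(u−d) = 0.7544.
Terminal values V(4,·): V(4,0)=8.4906, V(4,1)=2.5743, V(4,2)=0.0000, V(4,3)=0.0000, V(4,4)=0.0000
(3,0): S=10.3794. Δ = (V_up−V_dn)/(S_up−S_dn) = (2.5743−8.4906)/(13.2857−7.3694) = -1.0000. V = [p*·2.5743 + (1−p*)·8.4906]/1.14 = 3.5329. B = V − Δ·S = 13.9123.
(3,1): S=18.7122. Δ = (V_up−V_dn)/(S_up−S_dn) = (0.0000−2.5743)/(23.9516−13.2857) = -0.2414. V = [p*·0.0000 + (1−p*)·2.5743]/1.14 = 0.5546. B = V − Δ·S = 5.0710.
(3,2): S=33.7347. Δ = (V_up−V_dn)/(S_up−S_dn) = (0.0000−0.0000)/(43.1804−23.9516) = 0.0000. V = [p*·0.0000 + (1−p*)·0.0000]/1.14 = 0.0000. B = V − Δ·S = 0.0000.
(3,3): S=60.8174. Δ = (V_up−V_dn)/(S_up−S_dn) = (0.0000−0.0000)/(77.8463−43.1804) = 0.0000. V = [p*·0.0000 + (1−p*)·0.0000]/1.14 = 0.0000. B = V − Δ·S = 0.0000.
(2,0): S=14.6189. Δ = (V_up−V_dn)/(S_up−S_dn) = (0.5546−3.5329)/(18.7122−10.3794) = -0.3574. V = [p*·0.5546 + (1−p*)·3.5329]/1.14 = 1.1282. B = V − Δ·S = 6.3531.
(2,1): S=26.3552. Δ = (V_up−V_dn)/(S_up−S_dn) = (0.0000−0.5546)/(33.7347−18.7122) = -0.0369. V = [p*·0.0000 + (1−p*)·0.5546]/1.14 = 0.1195. B = V − Δ·S = 1.0926.
(2,2): S=47.5136. Δ = (V_up−V_dn)/(S_up−S_dn) = (0.0000−0.0000)/(60.8174−33.7347) = 0.0000. V = [p*·0.0000 + (1−p*)·0.0000]/1.14 = 0.0000. B = V − Δ·S = 0.0000.
(1,0): S=20.5900. Δ = (V_up−V_dn)/(S_up−S_dn) = (0.1195−1.1282)/(26.3552−14.6189) = -0.0859. V = [p*·0.1195 + (1−p*)·1.1282]/1.14 = 0.3221. B = V − Δ·S = 2.0918.
(1,1): S=37.1200. Δ = (V_up−V_dn)/(S_up−S_dn) = (0.0000−0.1195)/(47.5136−26.3552) = -0.0056. V = [p*·0.0000 + (1−p*)·0.1195]/1.14 = 0.0257. B = V − Δ·S = 0.2354.
(0,0): S=29.0000. Δ = (V_up−V_dn)/(S_up−S_dn) = (0.0257−0.3221)/(37.1200−20.5900) = -0.0179. V = [p*·0.0257 + (1−p*)·0.3221]/1.14 = 0.0864. B = V − Δ·S = 0.6064.
The time-0 hedge costs 0.0864, which is the no-arbitrage price.

(0,0): Delta=-0.0179 Bond=0.6064
(1,0): Delta=-0.0859 Bond=2.0918
(1,1): Delta=-0.0056 Bond=0.2354
(2,0): Delta=-0.3574 Bond=6.3531
(2,1): Delta=-0.0369 Bond=1.0926
(2,2): Delta=0.0000 Bond=0.0000
(3,0): Delta=-1.0000 Bond=13.9123
(3,1): Delta=-0.2414 Bond=5.0710
(3,2): Delta=0.0000 Bond=0.0000
(3,3): Delta=0.0000 Bond=0.0000
V0=0.0864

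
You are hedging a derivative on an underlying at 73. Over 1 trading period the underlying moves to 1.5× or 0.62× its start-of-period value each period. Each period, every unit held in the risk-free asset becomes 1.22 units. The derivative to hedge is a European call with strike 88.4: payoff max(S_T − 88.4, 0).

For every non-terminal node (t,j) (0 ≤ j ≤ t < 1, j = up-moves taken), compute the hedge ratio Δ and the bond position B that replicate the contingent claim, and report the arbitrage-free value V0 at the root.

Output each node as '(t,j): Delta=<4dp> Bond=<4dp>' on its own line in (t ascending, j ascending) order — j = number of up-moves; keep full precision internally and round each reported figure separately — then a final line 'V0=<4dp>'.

Under the risk-neutral measure, an up-move has probability p* = (R−d)/(u−d) = 0.6818 and values discount at R = 1.22.
Terminal payoffs: V(1,0)=0.0000, V(1,1)=21.1000
Node (0,0) S=73.0000: V=(p*·21.1000+(1−p*)·0.0000)/1.22=11.7921; Δ=(21.1000−0.0000)/(109.5000−45.2600)=0.3285; B=V−Δ·S=-12.1852
Self-financing check: at every node Δ·S+B equals the discounted successor values.

(0,0): Delta=0.3285 Bond=-12.1852
V0=11.7921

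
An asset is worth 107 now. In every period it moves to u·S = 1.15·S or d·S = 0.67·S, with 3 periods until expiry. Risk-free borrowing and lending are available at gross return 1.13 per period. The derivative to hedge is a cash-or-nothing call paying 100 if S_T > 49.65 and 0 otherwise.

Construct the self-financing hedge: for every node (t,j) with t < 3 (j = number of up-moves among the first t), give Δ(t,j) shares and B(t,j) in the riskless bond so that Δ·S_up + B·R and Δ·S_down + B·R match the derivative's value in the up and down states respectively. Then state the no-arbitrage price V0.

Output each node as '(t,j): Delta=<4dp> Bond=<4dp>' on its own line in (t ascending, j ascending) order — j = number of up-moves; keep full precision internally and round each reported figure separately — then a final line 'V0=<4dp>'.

(0,0): Delta=0.0026 Bond=69.0167
(1,0): Delta=0.1072 Bond=70.4968
(1,1): Delta=0.0000 Bond=78.3147
(2,0): Delta=4.3374 Bond=-123.5251
(2,1): Delta=0.0000 Bond=88.4956
(2,2): Delta=0.0000 Bond=88.4956
V0=69.3000

Risk-neutral probability p* = (R−d)/(u−d) = (1.13−0.67)/(1.15−0.67) = 0.9583.
Terminal payoffs: V(3,0)=0.0000, V(3,1)=100.0000, V(3,2)=100.0000, V(3,3)=100.0000
  t=2,j=0: stock 48.0323 → up 55.2371 (V=100.0000), down 32.1816 (V=0.0000). Price 84.8083; hedge Δ=4.3374, bond B=-123.5251.
  t=2,j=1: stock 82.4435 → up 94.8100 (V=100.0000), down 55.2371 (V=100.0000). Price 88.4956; hedge Δ=0.0000, bond B=88.4956.
  t=2,j=2: stock 141.5075 → up 162.7336 (V=100.0000), down 94.8100 (V=100.0000). Price 88.4956; hedge Δ=0.0000, bond B=88.4956.
  t=1,j=0: stock 71.6900 → up 82.4435 (V=88.4956), down 48.0323 (V=84.8083). Price 78.1787; hedge Δ=0.1072, bond B=70.4968.
  t=1,j=1: stock 123.0500 → up 141.5075 (V=88.4956), down 82.4435 (V=88.4956). Price 78.3147; hedge Δ=0.0000, bond B=78.3147.
  t=0,j=0: stock 107.0000 → up 123.0500 (V=78.3147), down 71.6900 (V=78.1787). Price 69.3000; hedge Δ=0.0026, bond B=69.0167.
Check: Δ(0,0)·S0 + B(0,0) = 69.3000 = V0.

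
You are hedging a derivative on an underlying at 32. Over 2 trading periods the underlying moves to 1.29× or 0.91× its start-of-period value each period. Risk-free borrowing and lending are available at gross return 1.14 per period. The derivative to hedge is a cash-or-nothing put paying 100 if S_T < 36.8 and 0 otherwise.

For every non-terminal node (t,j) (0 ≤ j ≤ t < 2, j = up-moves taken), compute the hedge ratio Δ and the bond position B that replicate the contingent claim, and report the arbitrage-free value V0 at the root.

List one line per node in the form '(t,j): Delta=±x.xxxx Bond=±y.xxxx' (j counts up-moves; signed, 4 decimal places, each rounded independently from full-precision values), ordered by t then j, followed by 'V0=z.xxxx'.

Under the risk-neutral measure, an up-move has probability p* = (R−d)/(u−d) = 0.6053 and values discount at R = 1.14.
Terminal payoffs: V(2,0)=100.0000, V(2,1)=0.0000, V(2,2)=0.0000
(1,0): S=29.1200. Δ = (V_up−V_dn)/(S_up−S_dn) = (0.0000−100.0000)/(37.5648−26.4992) = -9.0370. V = [p*·0.0000 + (1−p*)·100.0000]/1.14 = 34.6260. B = V − Δ·S = 297.7839.
(1,1): S=41.2800. Δ = (V_up−V_dn)/(S_up−S_dn) = (0.0000−0.0000)/(53.2512−37.5648) = 0.0000. V = [p*·0.0000 + (1−p*)·0.0000]/1.14 = 0.0000. B = V − Δ·S = 0.0000.
(0,0): S=32.0000. Δ = (V_up−V_dn)/(S_up−S_dn) = (0.0000−34.6260)/(41.2800−29.1200) = -2.8475. V = [p*·0.0000 + (1−p*)·34.6260]/1.14 = 11.9896. B = V − Δ·S = 103.1108.
The time-0 hedge costs 11.9896, which is the no-arbitrage price.

(0,0): Delta=-2.8475 Bond=103.1108
(1,0): Delta=-9.0370 Bond=297.7839
(1,1): Delta=0.0000 Bond=0.0000
V0=11.9896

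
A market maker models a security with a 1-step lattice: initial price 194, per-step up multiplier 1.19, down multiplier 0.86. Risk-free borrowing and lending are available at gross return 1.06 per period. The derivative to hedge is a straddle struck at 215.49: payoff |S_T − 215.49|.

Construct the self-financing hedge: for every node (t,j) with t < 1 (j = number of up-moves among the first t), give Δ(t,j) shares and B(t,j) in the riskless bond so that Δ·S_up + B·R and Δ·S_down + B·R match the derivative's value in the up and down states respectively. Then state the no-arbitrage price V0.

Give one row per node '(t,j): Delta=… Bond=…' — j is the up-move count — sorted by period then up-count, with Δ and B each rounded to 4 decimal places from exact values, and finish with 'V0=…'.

Under the risk-neutral measure, an up-move has probability p* = (R−d)/(u−d) = 0.6061 and values discount at R = 1.06.
Terminal values V(1,·): V(1,0)=48.6500, V(1,1)=15.3700
  t=0,j=0: stock 194.0000 → up 230.8600 (V=15.3700), down 166.8400 (V=48.6500). Price 26.8682; hedge Δ=-0.5198, bond B=127.7167.
The time-0 hedge costs 26.8682, which is the no-arbitrage price.

(0,0): Delta=-0.5198 Bond=127.7167
V0=26.8682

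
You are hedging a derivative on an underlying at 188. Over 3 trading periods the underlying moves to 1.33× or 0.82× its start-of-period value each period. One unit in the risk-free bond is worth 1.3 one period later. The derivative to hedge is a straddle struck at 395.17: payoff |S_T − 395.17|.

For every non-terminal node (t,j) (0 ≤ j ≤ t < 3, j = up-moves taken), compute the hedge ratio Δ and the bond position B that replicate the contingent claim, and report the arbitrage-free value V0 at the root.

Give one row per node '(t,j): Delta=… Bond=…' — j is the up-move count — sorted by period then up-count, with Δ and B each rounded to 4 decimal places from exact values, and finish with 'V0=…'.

(0,0): Delta=-0.4848 Bond=118.7676
(1,0): Delta=-1.0000 Bond=233.8284
(1,1): Delta=-0.4649 Bond=149.4335
(2,0): Delta=-1.0000 Bond=303.9769
(2,1): Delta=-1.0000 Bond=303.9769
(2,2): Delta=-0.4443 Bond=187.4064
V0=27.6341

No-arbitrage ⇒ martingale measure with p* = (R−d)/(u−d) = 0.9412.
Terminal values V(3,·): V(3,0)=291.5128, V(3,1)=227.0431, V(3,2)=122.4764, V(3,3)=47.1258
  t=2,j=0: stock 126.4112 → up 168.1269 (V=227.0431), down 103.6572 (V=291.5128). Price 177.5657; hedge Δ=-1.0000, bond B=303.9769.
  t=2,j=1: stock 205.0328 → up 272.6936 (V=122.4764), down 168.1269 (V=227.0431). Price 98.9441; hedge Δ=-1.0000, bond B=303.9769.
  t=2,j=2: stock 332.5532 → up 442.2958 (V=47.1258), down 272.6936 (V=122.4764). Price 39.6601; hedge Δ=-0.4443, bond B=187.4064.
  t=1,j=0: stock 154.1600 → up 205.0328 (V=98.9441), down 126.4112 (V=177.5657). Price 79.6684; hedge Δ=-1.0000, bond B=233.8284.
  t=1,j=1: stock 250.0400 → up 332.5532 (V=39.6601), down 205.0328 (V=98.9441). Price 33.1903; hedge Δ=-0.4649, bond B=149.4335.
  t=0,j=0: stock 188.0000 → up 250.0400 (V=33.1903), down 154.1600 (V=79.6684). Price 27.6341; hedge Δ=-0.4848, bond B=118.7676.
Self-financing check: at every node Δ·S+B equals the discounted successor values.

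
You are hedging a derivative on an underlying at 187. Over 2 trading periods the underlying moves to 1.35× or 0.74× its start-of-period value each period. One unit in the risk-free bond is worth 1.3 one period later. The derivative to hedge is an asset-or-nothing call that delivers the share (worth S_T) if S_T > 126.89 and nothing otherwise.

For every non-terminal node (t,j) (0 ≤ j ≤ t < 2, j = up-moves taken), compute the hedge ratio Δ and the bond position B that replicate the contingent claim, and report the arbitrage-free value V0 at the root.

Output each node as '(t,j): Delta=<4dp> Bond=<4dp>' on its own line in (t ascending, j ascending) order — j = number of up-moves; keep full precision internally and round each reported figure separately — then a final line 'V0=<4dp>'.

Under the risk-neutral measure, an up-move has probability p* = (R−d)/(u−d) = 0.9180 and values discount at R = 1.3.
Payoff layer (t=2): V(2,0)=0.0000, V(2,1)=186.8130, V(2,2)=340.8075
Node (1,0) S=138.3800: V=(p*·186.8130+(1−p*)·0.0000)/1.3=131.9234; Δ=(186.8130−0.0000)/(186.8130−102.4012)=2.2131; B=V−Δ·S=-174.3274
Node (1,1) S=252.4500: V=(p*·340.8075+(1−p*)·186.8130)/1.3=252.4500; Δ=(340.8075−186.8130)/(340.8075−186.8130)=1.0000; B=V−Δ·S=0.0000
Node (0,0) S=187.0000: V=(p*·252.4500+(1−p*)·131.9234)/1.3=186.5929; Δ=(252.4500−131.9234)/(252.4500−138.3800)=1.0566; B=V−Δ·S=-10.9916
Root portfolio cost Δ·187+B reproduces V0=186.5929.

(0,0): Delta=1.0566 Bond=-10.9916
(1,0): Delta=2.2131 Bond=-174.3274
(1,1): Delta=1.0000 Bond=0.0000
V0=186.5929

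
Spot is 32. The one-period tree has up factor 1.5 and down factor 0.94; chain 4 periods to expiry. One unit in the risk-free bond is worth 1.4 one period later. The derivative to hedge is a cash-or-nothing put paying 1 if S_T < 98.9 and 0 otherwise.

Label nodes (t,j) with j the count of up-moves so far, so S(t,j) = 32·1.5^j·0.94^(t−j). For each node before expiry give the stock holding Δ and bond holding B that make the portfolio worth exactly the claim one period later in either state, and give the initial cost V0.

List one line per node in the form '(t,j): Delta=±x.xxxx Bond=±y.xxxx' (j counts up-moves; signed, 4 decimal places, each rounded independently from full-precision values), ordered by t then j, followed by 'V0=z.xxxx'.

Under the risk-neutral measure, an up-move has probability p* = (R−d)/(u−d) = 0.8214 and values discount at R = 1.4.
Terminal payoffs: V(4,0)=1.0000, V(4,1)=1.0000, V(4,2)=1.0000, V(4,3)=0.0000, V(4,4)=0.0000
Node (3,0) S=26.5787: V=(p*·1.0000+(1−p*)·1.0000)/1.4=0.7143; Δ=(1.0000−1.0000)/(39.8680−24.9840)=0.0000; B=V−Δ·S=0.7143
Node (3,1) S=42.4128: V=(p*·1.0000+(1−p*)·1.0000)/1.4=0.7143; Δ=(1.0000−1.0000)/(63.6192−39.8680)=0.0000; B=V−Δ·S=0.7143
Node (3,2) S=67.6800: V=(p*·0.0000+(1−p*)·1.0000)/1.4=0.1276; Δ=(0.0000−1.0000)/(101.5200−63.6192)=-0.0264; B=V−Δ·S=1.9133
Node (3,3) S=108.0000: V=(p*·0.0000+(1−p*)·0.0000)/1.4=0.0000; Δ=(0.0000−0.0000)/(162.0000−101.5200)=0.0000; B=V−Δ·S=0.0000
Node (2,0) S=28.2752: V=(p*·0.7143+(1−p*)·0.7143)/1.4=0.5102; Δ=(0.7143−0.7143)/(42.4128−26.5787)=0.0000; B=V−Δ·S=0.5102
Node (2,1) S=45.1200: V=(p*·0.1276+(1−p*)·0.7143)/1.4=0.1659; Δ=(0.1276−0.7143)/(67.6800−42.4128)=-0.0232; B=V−Δ·S=1.2137
Node (2,2) S=72.0000: V=(p*·0.0000+(1−p*)·0.1276)/1.4=0.0163; Δ=(0.0000−0.1276)/(108.0000−67.6800)=-0.0032; B=V−Δ·S=0.2440
Node (1,0) S=30.0800: V=(p*·0.1659+(1−p*)·0.5102)/1.4=0.1624; Δ=(0.1659−0.5102)/(45.1200−28.2752)=-0.0204; B=V−Δ·S=0.7772
Node (1,1) S=48.0000: V=(p*·0.0163+(1−p*)·0.1659)/1.4=0.0307; Δ=(0.0163−0.1659)/(72.0000−45.1200)=-0.0056; B=V−Δ·S=0.2980
Node (0,0) S=32.0000: V=(p*·0.0307+(1−p*)·0.1624)/1.4=0.0387; Δ=(0.0307−0.1624)/(48.0000−30.0800)=-0.0074; B=V−Δ·S=0.2740
Each (Δ,B) replicates both successor values, so the strategy is self-financing and V0 is arbitrage-free.

(0,0): Delta=-0.0074 Bond=0.2740
(1,0): Delta=-0.0204 Bond=0.7772
(1,1): Delta=-0.0056 Bond=0.2980
(2,0): Delta=0.0000 Bond=0.5102
(2,1): Delta=-0.0232 Bond=1.2137
(2,2): Delta=-0.0032 Bond=0.2440
(3,0): Delta=0.0000 Bond=0.7143
(3,1): Delta=0.0000 Bond=0.7143
(3,2): Delta=-0.0264 Bond=1.9133
(3,3): Delta=0.0000 Bond=0.0000
V0=0.0387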